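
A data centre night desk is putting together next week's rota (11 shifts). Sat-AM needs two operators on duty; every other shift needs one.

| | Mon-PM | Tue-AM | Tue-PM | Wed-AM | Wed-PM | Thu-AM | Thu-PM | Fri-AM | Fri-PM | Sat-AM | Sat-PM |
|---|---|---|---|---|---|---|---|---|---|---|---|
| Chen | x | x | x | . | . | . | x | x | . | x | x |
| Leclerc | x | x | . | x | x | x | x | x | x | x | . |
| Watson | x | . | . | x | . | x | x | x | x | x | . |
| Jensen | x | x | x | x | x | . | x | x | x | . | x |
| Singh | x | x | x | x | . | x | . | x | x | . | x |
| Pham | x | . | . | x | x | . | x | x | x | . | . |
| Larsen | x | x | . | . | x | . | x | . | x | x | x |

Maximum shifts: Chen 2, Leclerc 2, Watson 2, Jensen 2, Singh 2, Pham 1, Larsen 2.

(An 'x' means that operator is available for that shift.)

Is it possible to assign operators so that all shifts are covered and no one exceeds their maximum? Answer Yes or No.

Yes

One valid schedule: Mon-PM→Pham, Tue-AM→Jensen, Tue-PM→Chen, Wed-AM→Watson, Wed-PM→Leclerc, Thu-AM→Leclerc, Thu-PM→Jensen, Fri-AM→Singh, Fri-PM→Singh, Sat-AM→Watson+Larsen, Sat-PM→Chen.
Loads: Chen 2/2, Leclerc 2/2, Watson 2/2, Jensen 2/2, Singh 2/2, Pham 1/1, Larsen 1/2 — all within limits.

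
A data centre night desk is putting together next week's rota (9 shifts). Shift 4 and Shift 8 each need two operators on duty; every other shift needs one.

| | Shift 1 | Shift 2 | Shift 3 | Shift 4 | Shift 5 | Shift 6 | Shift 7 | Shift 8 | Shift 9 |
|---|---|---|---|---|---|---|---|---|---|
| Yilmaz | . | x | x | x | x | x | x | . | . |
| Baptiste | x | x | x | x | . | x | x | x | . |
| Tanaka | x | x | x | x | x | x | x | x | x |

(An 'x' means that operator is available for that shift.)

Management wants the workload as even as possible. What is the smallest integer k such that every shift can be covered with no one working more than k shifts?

4

With 3 operators and 11 worker-slots to fill, someone must work at least ⌈11/3⌉ = 4 shifts, so k ≥ 4.
k = 4 works: Shift 1→Baptiste, Shift 2→Yilmaz, Shift 3→Yilmaz, Shift 4→Yilmaz+Baptiste, Shift 5→Yilmaz, Shift 6→Baptiste, Shift 7→Tanaka, Shift 8→Baptiste+Tanaka, Shift 9→Tanaka.
Loads: Yilmaz 4, Baptiste 4, Tanaka 3 — all ≤ 4.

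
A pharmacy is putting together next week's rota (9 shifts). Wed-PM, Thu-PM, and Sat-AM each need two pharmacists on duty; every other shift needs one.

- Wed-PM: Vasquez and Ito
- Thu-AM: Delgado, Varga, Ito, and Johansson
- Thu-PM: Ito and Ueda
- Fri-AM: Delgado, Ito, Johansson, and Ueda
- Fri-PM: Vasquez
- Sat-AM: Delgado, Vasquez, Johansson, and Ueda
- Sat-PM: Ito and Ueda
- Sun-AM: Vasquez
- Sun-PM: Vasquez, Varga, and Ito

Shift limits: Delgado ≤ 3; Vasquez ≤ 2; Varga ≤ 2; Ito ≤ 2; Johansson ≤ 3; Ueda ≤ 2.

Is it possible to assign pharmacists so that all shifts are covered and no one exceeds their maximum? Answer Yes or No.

No

Total capacity is 14 and 12 slots are needed, so capacity alone doesn't rule it out.
Shifts {Wed-PM, Fri-PM, Sun-AM} need 4 worker-slots in total, but the pharmacists available for any of those shifts (Vasquez and Ito) can supply at most 3 among them. So no valid schedule exists.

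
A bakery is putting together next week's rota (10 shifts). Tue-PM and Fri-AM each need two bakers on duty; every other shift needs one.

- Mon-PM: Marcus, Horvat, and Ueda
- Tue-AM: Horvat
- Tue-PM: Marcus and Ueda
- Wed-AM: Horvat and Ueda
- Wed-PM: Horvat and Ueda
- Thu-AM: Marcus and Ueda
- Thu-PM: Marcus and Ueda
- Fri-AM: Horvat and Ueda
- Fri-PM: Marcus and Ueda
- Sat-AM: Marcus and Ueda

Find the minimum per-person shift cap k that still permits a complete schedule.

With 3 bakers and 12 worker-slots to fill, someone must work at least ⌈12/3⌉ = 4 shifts, so k ≥ 4.
k = 4 works: Mon-PM→Ueda, Tue-AM→Horvat, Tue-PM→Marcus+Ueda, Wed-AM→Horvat, Wed-PM→Horvat, Thu-AM→Marcus, Thu-PM→Marcus, Fri-AM→Horvat+Ueda, Fri-PM→Marcus, Sat-AM→Ueda.
Loads: Marcus 4, Horvat 4, Ueda 4 — all ≤ 4.

4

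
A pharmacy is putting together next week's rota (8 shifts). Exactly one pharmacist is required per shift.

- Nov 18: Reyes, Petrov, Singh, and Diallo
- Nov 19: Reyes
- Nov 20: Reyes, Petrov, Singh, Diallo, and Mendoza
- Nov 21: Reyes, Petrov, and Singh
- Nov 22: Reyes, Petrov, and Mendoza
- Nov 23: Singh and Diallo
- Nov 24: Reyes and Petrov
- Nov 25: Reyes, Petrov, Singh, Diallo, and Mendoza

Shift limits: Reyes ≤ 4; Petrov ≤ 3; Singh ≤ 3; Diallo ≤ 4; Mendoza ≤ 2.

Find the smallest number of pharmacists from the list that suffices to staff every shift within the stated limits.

8 slots to fill and no one can take more than 4, so at least ⌈8/4⌉ = 2 pharmacists are needed.
Reyes and Diallo alone can cover everything: Nov 18→Diallo, Nov 19→Reyes, Nov 20→Diallo, Nov 21→Reyes, Nov 22→Reyes, Nov 23→Diallo, Nov 24→Reyes, Nov 25→Diallo.

2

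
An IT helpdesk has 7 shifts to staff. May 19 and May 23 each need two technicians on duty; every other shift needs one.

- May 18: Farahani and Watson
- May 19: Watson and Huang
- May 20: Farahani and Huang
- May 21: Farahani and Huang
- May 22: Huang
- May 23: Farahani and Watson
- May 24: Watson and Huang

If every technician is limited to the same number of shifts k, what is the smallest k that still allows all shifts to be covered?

With 3 technicians and 9 worker-slots to fill, someone must work at least ⌈9/3⌉ = 3 shifts, so k ≥ 3.
k = 3 works: May 18→Farahani, May 19→Watson+Huang, May 20→Farahani, May 21→Huang, May 22→Huang, May 23→Farahani+Watson, May 24→Watson.
Loads: Farahani 3, Watson 3, Huang 3 — all ≤ 3.

3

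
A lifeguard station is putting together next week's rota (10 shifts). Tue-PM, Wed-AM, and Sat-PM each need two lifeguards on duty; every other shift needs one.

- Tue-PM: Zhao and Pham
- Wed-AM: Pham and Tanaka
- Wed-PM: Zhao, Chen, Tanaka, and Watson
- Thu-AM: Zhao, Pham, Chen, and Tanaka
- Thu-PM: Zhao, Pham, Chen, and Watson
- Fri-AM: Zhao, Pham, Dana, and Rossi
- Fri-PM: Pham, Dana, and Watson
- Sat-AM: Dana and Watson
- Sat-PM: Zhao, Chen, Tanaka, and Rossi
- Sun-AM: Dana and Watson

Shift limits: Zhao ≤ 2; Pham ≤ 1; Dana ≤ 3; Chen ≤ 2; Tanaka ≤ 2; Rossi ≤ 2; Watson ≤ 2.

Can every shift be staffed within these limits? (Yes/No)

Total capacity is 14 and 13 slots are needed, so capacity alone doesn't rule it out.
Shifts {Tue-PM, Wed-AM} need 4 worker-slots in total, but the lifeguards available for any of those shifts (Zhao, Pham, and Tanaka) can supply at most 3 among them. So no valid schedule exists.

No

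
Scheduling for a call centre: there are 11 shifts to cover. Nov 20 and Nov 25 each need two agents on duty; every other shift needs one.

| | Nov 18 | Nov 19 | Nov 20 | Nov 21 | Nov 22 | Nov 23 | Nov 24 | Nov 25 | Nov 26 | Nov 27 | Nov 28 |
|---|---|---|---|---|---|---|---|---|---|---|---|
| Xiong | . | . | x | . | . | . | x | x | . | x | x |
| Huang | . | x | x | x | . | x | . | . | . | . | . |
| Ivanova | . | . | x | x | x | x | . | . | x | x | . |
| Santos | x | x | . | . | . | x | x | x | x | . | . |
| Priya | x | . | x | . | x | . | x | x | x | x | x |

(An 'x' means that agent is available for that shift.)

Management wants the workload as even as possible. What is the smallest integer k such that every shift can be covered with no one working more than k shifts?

3

With 5 agents and 13 worker-slots to fill, someone must work at least ⌈13/5⌉ = 3 shifts, so k ≥ 3.
k = 3 works: Nov 18→Santos, Nov 19→Huang, Nov 20→Ivanova+Priya, Nov 21→Huang, Nov 22→Ivanova, Nov 23→Huang, Nov 24→Xiong, Nov 25→Xiong+Santos, Nov 26→Ivanova, Nov 27→Priya, Nov 28→Xiong.
Loads: Xiong 3, Huang 3, Ivanova 3, Santos 2, Priya 2 — all ≤ 3.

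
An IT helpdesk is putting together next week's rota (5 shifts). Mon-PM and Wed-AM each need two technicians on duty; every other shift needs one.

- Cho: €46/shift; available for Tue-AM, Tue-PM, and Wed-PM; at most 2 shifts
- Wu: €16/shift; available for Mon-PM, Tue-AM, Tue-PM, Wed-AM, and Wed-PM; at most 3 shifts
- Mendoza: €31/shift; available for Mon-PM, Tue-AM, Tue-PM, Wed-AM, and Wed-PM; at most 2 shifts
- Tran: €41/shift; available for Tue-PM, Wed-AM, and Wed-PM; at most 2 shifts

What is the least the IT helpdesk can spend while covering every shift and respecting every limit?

Mon-PM can only be covered by Wu and Mendoza, so that assignment is forced.
Picking the cheapest available technician for each shift independently would cost €142, but that ignores the shift limits.
An optimal schedule: Mon-PM→Wu+Mendoza, Tue-AM→Wu, Tue-PM→Tran, Wed-AM→Wu+Mendoza, Wed-PM→Tran.
Total: 16 + 31 + 16 + 41 + 16 + 31 + 41 = €192.

€192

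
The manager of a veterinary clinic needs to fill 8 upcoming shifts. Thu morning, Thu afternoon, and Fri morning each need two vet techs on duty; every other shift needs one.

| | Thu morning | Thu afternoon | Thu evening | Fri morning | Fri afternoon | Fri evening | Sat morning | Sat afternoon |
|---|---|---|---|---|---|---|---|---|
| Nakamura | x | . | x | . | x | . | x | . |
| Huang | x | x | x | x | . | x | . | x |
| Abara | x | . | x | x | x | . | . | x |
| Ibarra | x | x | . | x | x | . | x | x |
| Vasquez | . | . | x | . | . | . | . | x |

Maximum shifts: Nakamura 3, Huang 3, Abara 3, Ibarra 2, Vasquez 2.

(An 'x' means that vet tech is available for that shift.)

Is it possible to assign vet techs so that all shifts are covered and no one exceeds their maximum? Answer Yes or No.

Yes

Thu afternoon can only be covered by Huang and Ibarra, so that assignment is forced.
Fri evening can only be covered by Huang, so that assignment is forced.
One valid schedule: Thu morning→Abara+Ibarra, Thu afternoon→Huang+Ibarra, Thu evening→Nakamura, Fri morning→Huang+Abara, Fri afternoon→Nakamura, Fri evening→Huang, Sat morning→Nakamura, Sat afternoon→Abara.
Loads: Nakamura 3/3, Huang 3/3, Abara 3/3, Ibarra 2/2, Vasquez 0/2 — all within limits.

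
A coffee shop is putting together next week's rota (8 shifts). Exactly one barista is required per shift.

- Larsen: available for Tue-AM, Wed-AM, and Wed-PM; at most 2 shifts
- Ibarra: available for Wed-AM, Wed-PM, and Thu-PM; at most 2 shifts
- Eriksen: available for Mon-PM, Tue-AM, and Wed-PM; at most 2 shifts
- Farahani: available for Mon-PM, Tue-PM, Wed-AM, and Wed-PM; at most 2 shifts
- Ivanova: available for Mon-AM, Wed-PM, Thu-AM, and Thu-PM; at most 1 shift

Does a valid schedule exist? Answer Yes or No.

Total capacity is 9 and 8 slots are needed, so capacity alone doesn't rule it out.
Shifts {Mon-AM, Thu-AM} need 2 worker-slots in total, but the baristas available for any of those shifts (Ivanova) can supply at most 1 among them. So no valid schedule exists.

No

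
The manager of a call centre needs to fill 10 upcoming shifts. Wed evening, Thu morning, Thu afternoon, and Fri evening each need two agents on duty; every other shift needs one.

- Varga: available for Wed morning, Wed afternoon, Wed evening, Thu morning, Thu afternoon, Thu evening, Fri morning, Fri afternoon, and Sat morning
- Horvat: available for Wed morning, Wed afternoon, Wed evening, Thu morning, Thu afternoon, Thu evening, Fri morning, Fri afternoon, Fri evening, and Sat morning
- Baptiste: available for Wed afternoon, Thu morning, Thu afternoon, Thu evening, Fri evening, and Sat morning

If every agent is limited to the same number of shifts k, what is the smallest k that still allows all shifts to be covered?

With 3 agents and 14 worker-slots to fill, someone must work at least ⌈14/3⌉ = 5 shifts, so k ≥ 5.
k = 5 works: Wed morning→Varga, Wed afternoon→Varga, Wed evening→Varga+Horvat, Thu morning→Horvat+Baptiste, Thu afternoon→Horvat+Baptiste, Thu evening→Horvat, Fri morning→Varga, Fri afternoon→Varga, Fri evening→Horvat+Baptiste, Sat morning→Baptiste.
Loads: Varga 5, Horvat 5, Baptiste 4 — all ≤ 5.

5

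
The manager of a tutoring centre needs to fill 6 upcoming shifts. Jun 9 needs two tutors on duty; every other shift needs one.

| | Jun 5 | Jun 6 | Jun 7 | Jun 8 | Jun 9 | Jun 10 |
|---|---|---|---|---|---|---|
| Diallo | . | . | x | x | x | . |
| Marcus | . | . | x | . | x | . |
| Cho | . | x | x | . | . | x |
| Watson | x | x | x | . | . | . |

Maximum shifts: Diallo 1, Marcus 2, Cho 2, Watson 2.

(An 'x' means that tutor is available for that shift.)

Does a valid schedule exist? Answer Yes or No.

Total capacity is 7 and 7 slots are needed, so capacity alone doesn't rule it out.
Shifts {Jun 8, Jun 9} need 3 worker-slots in total, but the tutors available for any of those shifts (Diallo and Marcus) can supply at most 2 among them. So no valid schedule exists.

No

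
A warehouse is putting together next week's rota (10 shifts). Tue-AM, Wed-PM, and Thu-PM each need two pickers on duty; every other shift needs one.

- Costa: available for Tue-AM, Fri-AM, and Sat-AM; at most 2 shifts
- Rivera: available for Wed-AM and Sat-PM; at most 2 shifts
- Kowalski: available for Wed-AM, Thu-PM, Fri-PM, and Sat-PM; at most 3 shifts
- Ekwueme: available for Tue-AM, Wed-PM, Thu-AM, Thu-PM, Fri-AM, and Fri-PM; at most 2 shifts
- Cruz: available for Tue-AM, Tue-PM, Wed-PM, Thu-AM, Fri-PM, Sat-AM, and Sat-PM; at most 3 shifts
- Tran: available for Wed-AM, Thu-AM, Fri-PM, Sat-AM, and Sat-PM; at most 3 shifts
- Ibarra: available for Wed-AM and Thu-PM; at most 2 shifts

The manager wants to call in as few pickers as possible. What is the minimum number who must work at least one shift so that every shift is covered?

5

13 slots to fill and no one can take more than 3, so at least ⌈13/3⌉ = 5 pickers are needed.
Costa, Kowalski, Ekwueme, Cruz, and Tran alone can cover everything: Tue-AM→Costa+Cruz, Tue-PM→Cruz, Wed-AM→Kowalski, Wed-PM→Ekwueme+Cruz, Thu-AM→Tran, Thu-PM→Kowalski+Ekwueme, Fri-AM→Costa, Fri-PM→Tran, Sat-AM→Tran, Sat-PM→Kowalski.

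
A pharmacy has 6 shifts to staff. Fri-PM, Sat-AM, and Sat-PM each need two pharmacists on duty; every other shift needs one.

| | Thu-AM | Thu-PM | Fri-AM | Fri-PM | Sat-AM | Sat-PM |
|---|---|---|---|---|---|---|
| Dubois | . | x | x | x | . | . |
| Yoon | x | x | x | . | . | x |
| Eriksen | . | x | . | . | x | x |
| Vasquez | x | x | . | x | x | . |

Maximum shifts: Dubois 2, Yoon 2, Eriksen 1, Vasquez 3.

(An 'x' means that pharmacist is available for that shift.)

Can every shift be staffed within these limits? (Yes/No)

Shifts {Sat-AM, Sat-PM} need 4 worker-slots in total, but the pharmacists available for any of those shifts (Yoon, Eriksen, and Vasquez) can supply at most 3 among them. So no valid schedule exists.

No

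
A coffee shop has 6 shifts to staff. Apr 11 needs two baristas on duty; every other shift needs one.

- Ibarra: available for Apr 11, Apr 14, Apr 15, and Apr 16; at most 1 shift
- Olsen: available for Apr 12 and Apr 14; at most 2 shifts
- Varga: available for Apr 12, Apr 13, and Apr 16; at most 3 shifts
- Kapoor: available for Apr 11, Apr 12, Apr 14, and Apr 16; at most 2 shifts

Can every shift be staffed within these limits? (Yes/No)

No

Total capacity is 8 and 7 slots are needed, so capacity alone doesn't rule it out.
Shifts {Apr 11, Apr 15} need 3 worker-slots in total, but the baristas available for any of those shifts (Ibarra and Kapoor) can supply at most 2 among them. So no valid schedule exists.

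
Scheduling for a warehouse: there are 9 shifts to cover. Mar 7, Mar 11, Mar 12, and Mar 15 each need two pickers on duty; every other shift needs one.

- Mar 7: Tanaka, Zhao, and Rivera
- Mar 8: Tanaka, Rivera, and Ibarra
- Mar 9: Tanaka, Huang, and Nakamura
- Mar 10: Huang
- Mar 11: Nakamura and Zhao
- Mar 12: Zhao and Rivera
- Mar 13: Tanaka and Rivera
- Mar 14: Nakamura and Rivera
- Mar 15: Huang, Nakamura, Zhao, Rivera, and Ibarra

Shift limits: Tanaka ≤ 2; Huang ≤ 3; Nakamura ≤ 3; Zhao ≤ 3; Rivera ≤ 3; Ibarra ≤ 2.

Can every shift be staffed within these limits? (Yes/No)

Mar 10 can only be covered by Huang, so that assignment is forced.
Mar 11 can only be covered by Nakamura and Zhao, so that assignment is forced.
Mar 12 can only be covered by Zhao and Rivera, so that assignment is forced.
One valid schedule: Mar 7→Tanaka+Zhao, Mar 8→Rivera, Mar 9→Huang, Mar 10→Huang, Mar 11→Nakamura+Zhao, Mar 12→Zhao+Rivera, Mar 13→Tanaka, Mar 14→Nakamura, Mar 15→Huang+Nakamura.
Loads: Tanaka 2/2, Huang 3/3, Nakamura 3/3, Zhao 3/3, Rivera 2/3, Ibarra 0/2 — all within limits.

Yes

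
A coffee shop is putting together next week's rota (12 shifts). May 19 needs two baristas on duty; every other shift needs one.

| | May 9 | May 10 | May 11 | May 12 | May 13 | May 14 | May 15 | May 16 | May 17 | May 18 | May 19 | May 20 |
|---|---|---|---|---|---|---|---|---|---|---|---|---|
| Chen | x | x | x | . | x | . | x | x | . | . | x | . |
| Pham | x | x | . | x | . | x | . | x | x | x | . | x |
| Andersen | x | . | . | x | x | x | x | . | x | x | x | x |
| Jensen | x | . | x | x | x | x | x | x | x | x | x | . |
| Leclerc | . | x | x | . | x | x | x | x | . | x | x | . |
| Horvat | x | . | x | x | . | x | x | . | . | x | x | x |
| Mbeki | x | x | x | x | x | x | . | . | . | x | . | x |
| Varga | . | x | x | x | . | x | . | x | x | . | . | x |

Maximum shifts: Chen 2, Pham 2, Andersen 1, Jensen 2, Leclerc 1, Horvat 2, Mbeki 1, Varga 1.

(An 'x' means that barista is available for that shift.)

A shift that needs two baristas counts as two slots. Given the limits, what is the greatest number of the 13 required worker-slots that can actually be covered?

Total capacity across all baristas is 2+2+1+2+1+2+1+1 = 12, and 13 slots are needed, so at most 12 can be filled.
An assignment achieving 12: May 9→Jensen, May 10→Chen, May 11→Horvat, May 12→Mbeki, May 13→Chen, May 14→Varga, May 15→Andersen, May 16→Pham, May 17→Pham, May 19→Jensen+Leclerc, May 20→Horvat.
Loads: Chen 2/2, Pham 2/2, Andersen 1/1, Jensen 2/2, Leclerc 1/1, Horvat 2/2, Mbeki 1/1, Varga 1/1.

12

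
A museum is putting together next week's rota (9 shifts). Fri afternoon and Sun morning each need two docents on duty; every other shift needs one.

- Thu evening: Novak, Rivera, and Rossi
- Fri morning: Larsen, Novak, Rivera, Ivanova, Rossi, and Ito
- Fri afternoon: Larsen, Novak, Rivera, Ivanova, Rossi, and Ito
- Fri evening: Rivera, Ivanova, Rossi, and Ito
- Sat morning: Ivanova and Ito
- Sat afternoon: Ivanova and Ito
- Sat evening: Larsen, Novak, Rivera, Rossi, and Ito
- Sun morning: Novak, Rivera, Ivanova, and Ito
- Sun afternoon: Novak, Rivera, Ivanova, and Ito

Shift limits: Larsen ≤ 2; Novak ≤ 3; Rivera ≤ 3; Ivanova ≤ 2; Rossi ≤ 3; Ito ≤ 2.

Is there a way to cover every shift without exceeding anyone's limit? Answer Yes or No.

One valid schedule: Thu evening→Novak, Fri morning→Larsen, Fri afternoon→Rivera+Rossi, Fri evening→Rivera, Sat morning→Ivanova, Sat afternoon→Ivanova, Sat evening→Larsen, Sun morning→Novak+Rivera, Sun afternoon→Novak.
Loads: Larsen 2/2, Novak 3/3, Rivera 3/3, Ivanova 2/2, Rossi 1/3, Ito 0/2 — all within limits.

Yes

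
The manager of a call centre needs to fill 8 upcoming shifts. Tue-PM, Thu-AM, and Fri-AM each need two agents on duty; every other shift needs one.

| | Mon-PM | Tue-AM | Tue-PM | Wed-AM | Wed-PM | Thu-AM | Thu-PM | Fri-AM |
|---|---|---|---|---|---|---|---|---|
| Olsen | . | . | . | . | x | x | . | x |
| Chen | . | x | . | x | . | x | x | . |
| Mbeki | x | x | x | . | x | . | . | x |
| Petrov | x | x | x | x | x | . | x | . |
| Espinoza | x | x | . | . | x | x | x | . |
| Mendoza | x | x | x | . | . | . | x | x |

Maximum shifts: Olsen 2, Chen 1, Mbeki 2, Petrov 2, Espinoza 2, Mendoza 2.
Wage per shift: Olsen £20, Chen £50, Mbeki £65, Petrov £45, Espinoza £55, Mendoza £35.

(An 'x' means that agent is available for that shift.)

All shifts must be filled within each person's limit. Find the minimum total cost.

£490

Picking the cheapest available agent for each shift independently would cost £375, but that ignores the shift limits.
An optimal schedule: Mon-PM→Petrov, Tue-AM→Mendoza, Tue-PM→Mbeki+Petrov, Wed-AM→Chen, Wed-PM→Espinoza, Thu-AM→Olsen+Espinoza, Thu-PM→Mendoza, Fri-AM→Olsen+Mbeki.
Total: 45 + 35 + 65 + 45 + 50 + 55 + 20 + 55 + 35 + 20 + 65 = £490.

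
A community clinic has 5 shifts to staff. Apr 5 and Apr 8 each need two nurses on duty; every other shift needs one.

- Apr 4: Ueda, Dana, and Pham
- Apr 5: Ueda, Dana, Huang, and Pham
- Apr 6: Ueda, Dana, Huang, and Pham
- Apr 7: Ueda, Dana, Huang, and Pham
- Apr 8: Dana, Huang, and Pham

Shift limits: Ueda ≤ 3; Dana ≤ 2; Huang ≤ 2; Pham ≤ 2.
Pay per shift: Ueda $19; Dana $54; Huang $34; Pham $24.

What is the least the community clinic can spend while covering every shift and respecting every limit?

$173

Picking the cheapest available nurse for each shift independently would cost $158, but that ignores the shift limits.
An optimal schedule: Apr 4→Ueda, Apr 5→Pham+Huang, Apr 6→Ueda, Apr 7→Ueda, Apr 8→Pham+Huang.
Total: 19 + 24 + 34 + 19 + 19 + 24 + 34 = $173.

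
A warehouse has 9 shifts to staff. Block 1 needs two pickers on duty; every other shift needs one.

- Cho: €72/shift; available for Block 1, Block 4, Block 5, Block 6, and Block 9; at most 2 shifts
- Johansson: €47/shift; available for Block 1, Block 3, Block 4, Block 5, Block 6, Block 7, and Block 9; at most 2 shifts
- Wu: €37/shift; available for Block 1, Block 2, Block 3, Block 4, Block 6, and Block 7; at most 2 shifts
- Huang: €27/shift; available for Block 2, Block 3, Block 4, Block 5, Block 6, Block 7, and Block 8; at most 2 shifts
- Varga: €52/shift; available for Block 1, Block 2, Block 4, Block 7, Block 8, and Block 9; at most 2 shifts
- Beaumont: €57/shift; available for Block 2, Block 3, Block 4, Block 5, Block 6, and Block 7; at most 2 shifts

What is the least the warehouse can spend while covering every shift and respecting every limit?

€440

Picking the cheapest available picker for each shift independently would cost €320, but that ignores the shift limits.
An optimal schedule: Block 1→Wu+Varga, Block 2→Huang, Block 3→Wu, Block 4→Beaumont, Block 5→Johansson, Block 6→Beaumont, Block 7→Varga, Block 8→Huang, Block 9→Johansson.
Total: 37 + 52 + 27 + 37 + 57 + 47 + 57 + 52 + 27 + 47 = €440.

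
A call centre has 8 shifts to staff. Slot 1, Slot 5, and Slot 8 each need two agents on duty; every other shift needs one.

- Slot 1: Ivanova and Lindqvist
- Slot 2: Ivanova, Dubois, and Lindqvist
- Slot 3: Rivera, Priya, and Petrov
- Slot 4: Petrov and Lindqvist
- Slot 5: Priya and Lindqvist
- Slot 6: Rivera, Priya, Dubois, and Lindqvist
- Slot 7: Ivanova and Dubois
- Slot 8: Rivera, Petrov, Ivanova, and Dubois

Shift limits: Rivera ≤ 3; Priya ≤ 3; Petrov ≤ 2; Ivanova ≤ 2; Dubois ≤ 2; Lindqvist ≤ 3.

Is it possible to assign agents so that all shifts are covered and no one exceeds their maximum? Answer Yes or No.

Yes

Slot 1 can only be covered by Ivanova and Lindqvist, so that assignment is forced.
Slot 5 can only be covered by Priya and Lindqvist, so that assignment is forced.
One valid schedule: Slot 1→Ivanova+Lindqvist, Slot 2→Dubois, Slot 3→Rivera, Slot 4→Petrov, Slot 5→Priya+Lindqvist, Slot 6→Rivera, Slot 7→Ivanova, Slot 8→Rivera+Petrov.
Loads: Rivera 3/3, Priya 1/3, Petrov 2/2, Ivanova 2/2, Dubois 1/2, Lindqvist 2/3 — all within limits.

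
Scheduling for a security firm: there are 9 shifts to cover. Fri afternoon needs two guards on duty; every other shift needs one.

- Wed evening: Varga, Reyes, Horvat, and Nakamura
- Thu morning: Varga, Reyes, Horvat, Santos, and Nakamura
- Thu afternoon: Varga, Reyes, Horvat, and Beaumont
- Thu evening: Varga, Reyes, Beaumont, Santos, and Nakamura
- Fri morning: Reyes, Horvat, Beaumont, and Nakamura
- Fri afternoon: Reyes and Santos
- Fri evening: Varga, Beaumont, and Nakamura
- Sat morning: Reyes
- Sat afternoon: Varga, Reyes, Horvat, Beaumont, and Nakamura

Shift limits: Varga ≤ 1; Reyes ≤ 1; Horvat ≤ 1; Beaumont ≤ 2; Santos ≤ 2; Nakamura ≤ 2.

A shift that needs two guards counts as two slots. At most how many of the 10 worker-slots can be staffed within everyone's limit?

Total capacity across all guards is 1+1+1+2+2+2 = 9, and 10 slots are needed, so at most 9 can be filled.
An assignment achieving 9: Wed evening→Horvat, Thu morning→Santos, Thu afternoon→Beaumont, Thu evening→Nakamura, Fri morning→Beaumont, Fri afternoon→Santos, Fri evening→Varga, Sat morning→Reyes, Sat afternoon→Nakamura.
Loads: Varga 1/1, Reyes 1/1, Horvat 1/1, Beaumont 2/2, Santos 2/2, Nakamura 2/2.

9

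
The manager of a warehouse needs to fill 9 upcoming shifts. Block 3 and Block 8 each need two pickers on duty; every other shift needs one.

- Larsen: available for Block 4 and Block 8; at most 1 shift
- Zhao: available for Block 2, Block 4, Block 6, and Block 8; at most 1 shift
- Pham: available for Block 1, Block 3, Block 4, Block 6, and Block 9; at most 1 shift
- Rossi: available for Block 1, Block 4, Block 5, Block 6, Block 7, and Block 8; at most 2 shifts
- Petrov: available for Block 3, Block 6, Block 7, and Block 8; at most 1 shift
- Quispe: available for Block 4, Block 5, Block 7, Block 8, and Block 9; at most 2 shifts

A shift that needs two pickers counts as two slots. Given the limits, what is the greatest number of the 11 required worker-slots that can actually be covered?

Total capacity across all pickers is 1+1+1+2+1+2 = 8, and 11 slots are needed, so at most 8 can be filled.
An assignment achieving 8: Block 1→Pham, Block 2→Zhao, Block 3→Petrov, Block 4→Larsen, Block 5→Rossi, Block 7→Rossi, Block 8→Quispe, Block 9→Quispe.
Loads: Larsen 1/1, Zhao 1/1, Pham 1/1, Rossi 2/2, Petrov 1/1, Quispe 2/2.

8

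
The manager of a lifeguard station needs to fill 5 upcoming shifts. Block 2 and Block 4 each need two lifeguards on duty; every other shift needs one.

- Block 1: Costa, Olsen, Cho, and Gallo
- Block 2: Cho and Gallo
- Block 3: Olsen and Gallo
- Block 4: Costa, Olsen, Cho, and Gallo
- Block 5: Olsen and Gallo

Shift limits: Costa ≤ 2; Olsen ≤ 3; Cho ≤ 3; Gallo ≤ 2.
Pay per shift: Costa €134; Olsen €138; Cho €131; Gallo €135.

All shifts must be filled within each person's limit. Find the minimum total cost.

Block 2 can only be covered by Cho and Gallo, so that assignment is forced.
Picking the cheapest available lifeguard for each shift independently would cost €932, but that ignores the shift limits.
An optimal schedule: Block 1→Cho, Block 2→Cho+Gallo, Block 3→Gallo, Block 4→Cho+Costa, Block 5→Olsen.
Total: 131 + 131 + 135 + 135 + 131 + 134 + 138 = €935.

€935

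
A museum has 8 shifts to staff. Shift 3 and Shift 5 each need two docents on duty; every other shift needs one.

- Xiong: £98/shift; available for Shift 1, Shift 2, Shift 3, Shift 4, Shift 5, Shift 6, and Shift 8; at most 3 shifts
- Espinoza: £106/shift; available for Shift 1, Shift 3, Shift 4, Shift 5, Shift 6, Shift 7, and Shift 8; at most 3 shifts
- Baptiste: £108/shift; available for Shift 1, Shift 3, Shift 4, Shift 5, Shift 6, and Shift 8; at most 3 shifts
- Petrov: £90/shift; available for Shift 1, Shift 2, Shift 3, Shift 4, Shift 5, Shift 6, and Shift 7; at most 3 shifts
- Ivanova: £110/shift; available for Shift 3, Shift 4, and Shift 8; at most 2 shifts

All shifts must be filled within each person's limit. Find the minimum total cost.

Picking the cheapest available docent for each shift independently would cost £924, but that ignores the shift limits.
An optimal schedule: Shift 1→Petrov, Shift 2→Petrov, Shift 3→Espinoza+Baptiste, Shift 4→Espinoza, Shift 5→Xiong+Espinoza, Shift 6→Xiong, Shift 7→Petrov, Shift 8→Xiong.
Total: 90 + 90 + 106 + 108 + 106 + 98 + 106 + 98 + 90 + 98 = £990.

£990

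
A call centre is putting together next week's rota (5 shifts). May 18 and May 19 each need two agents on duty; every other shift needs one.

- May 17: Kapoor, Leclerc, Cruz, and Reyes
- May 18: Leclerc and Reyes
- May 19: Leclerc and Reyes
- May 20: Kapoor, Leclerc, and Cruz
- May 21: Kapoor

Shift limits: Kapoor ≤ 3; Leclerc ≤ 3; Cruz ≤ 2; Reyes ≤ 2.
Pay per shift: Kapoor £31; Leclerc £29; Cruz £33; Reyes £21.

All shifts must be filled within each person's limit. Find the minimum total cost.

£191

May 18 can only be covered by Leclerc and Reyes, so that assignment is forced.
May 19 can only be covered by Leclerc and Reyes, so that assignment is forced.
May 21 can only be covered by Kapoor, so that assignment is forced.
Picking the cheapest available agent for each shift independently would cost £181, but that ignores the shift limits.
An optimal schedule: May 17→Kapoor, May 18→Reyes+Leclerc, May 19→Reyes+Leclerc, May 20→Leclerc, May 21→Kapoor.
Total: 31 + 21 + 29 + 21 + 29 + 29 + 31 = £191.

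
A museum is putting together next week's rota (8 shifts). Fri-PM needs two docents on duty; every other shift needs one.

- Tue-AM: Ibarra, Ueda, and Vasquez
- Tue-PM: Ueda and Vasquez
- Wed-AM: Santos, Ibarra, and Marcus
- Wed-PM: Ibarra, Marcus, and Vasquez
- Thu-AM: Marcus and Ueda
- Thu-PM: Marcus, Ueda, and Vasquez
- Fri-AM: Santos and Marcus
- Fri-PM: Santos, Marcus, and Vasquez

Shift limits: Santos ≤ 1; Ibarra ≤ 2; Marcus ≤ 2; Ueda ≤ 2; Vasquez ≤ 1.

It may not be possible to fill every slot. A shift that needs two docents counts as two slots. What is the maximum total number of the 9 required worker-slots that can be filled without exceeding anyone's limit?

8

Total capacity across all docents is 1+2+2+2+1 = 8, and 9 slots are needed, so at most 8 can be filled.
An assignment achieving 8: Tue-AM→Ibarra, Tue-PM→Ueda, Wed-AM→Ibarra, Wed-PM→Marcus, Thu-AM→Marcus, Thu-PM→Ueda, Fri-AM→Santos, Fri-PM→Vasquez.
Loads: Santos 1/1, Ibarra 2/2, Marcus 2/2, Ueda 2/2, Vasquez 1/1.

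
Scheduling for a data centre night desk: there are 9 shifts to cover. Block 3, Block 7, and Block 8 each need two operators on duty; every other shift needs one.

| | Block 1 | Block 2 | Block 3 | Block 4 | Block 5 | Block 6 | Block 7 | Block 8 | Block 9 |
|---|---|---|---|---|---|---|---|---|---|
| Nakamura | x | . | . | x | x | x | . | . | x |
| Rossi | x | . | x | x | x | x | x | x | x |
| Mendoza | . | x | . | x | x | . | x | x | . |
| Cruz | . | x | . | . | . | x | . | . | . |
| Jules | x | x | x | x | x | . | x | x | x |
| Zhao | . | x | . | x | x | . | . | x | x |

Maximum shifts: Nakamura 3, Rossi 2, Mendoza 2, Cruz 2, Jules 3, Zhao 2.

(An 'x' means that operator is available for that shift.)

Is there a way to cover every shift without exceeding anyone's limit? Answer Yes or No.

Block 3 can only be covered by Rossi and Jules, so that assignment is forced.
One valid schedule: Block 1→Nakamura, Block 2→Mendoza, Block 3→Rossi+Jules, Block 4→Jules, Block 5→Zhao, Block 6→Nakamura, Block 7→Rossi+Mendoza, Block 8→Jules+Zhao, Block 9→Nakamura.
Loads: Nakamura 3/3, Rossi 2/2, Mendoza 2/2, Cruz 0/2, Jules 3/3, Zhao 2/2 — all within limits.

Yes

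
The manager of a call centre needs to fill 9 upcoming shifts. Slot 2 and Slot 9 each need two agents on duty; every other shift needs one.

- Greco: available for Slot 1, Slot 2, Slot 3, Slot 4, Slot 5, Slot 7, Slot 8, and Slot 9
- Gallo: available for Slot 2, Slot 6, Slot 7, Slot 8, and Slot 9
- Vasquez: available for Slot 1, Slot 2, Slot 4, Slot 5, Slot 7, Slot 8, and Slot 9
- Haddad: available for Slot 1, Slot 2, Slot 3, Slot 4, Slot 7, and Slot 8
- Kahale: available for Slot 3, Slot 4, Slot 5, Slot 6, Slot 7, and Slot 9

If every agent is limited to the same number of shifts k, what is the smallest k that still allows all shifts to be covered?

3

With 5 agents and 11 worker-slots to fill, someone must work at least ⌈11/5⌉ = 3 shifts, so k ≥ 3.
k = 3 works: Slot 1→Greco, Slot 2→Vasquez+Haddad, Slot 3→Greco, Slot 4→Vasquez, Slot 5→Greco, Slot 6→Gallo, Slot 7→Gallo, Slot 8→Gallo, Slot 9→Vasquez+Kahale.
Loads: Greco 3, Gallo 3, Vasquez 3, Haddad 1, Kahale 1 — all ≤ 3.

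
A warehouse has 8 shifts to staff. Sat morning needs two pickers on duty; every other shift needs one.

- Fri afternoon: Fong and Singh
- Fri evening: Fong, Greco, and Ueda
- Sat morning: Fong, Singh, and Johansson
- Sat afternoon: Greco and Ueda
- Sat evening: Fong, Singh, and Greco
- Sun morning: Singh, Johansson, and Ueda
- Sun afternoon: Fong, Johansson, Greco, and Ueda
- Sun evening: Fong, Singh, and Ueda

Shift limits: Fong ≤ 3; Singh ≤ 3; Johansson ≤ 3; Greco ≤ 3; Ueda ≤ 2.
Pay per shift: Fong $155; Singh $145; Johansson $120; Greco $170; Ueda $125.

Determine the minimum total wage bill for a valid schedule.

$1200

Picking the cheapest available picker for each shift independently would cost $1170, but that ignores the shift limits.
An optimal schedule: Fri afternoon→Singh, Fri evening→Ueda, Sat morning→Johansson+Singh, Sat afternoon→Ueda, Sat evening→Singh, Sun morning→Johansson, Sun afternoon→Johansson, Sun evening→Fong.
Total: 145 + 125 + 120 + 145 + 125 + 145 + 120 + 120 + 155 = $1200.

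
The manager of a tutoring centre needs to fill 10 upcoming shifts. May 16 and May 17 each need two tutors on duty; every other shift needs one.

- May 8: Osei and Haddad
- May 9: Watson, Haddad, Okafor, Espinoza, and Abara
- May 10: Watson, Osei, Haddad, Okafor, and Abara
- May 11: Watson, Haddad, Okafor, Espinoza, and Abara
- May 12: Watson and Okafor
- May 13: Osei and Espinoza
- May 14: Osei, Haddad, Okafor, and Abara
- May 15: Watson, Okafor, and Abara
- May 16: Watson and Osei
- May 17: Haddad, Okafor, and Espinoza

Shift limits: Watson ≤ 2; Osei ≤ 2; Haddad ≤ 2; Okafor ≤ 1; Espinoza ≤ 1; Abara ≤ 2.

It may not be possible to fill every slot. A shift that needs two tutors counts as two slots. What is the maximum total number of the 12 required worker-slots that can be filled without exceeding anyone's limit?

Total capacity across all tutors is 2+2+2+1+1+2 = 10, and 12 slots are needed, so at most 10 can be filled.
An assignment achieving 10: May 8→Osei, May 9→Abara, May 10→Abara, May 12→Watson, May 13→Osei, May 14→Haddad, May 15→Okafor, May 16→Watson, May 17→Haddad+Espinoza.
Loads: Watson 2/2, Osei 2/2, Haddad 2/2, Okafor 1/1, Espinoza 1/1, Abara 2/2.

10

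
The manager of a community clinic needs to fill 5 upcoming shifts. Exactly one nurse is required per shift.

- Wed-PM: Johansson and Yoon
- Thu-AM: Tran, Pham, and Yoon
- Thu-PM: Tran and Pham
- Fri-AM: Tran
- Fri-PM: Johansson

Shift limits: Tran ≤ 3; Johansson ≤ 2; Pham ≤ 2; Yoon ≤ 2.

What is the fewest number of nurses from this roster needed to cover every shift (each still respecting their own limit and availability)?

2

5 slots to fill and no one can take more than 3, so at least ⌈5/3⌉ = 2 nurses are needed.
Tran and Johansson alone can cover everything: Wed-PM→Johansson, Thu-AM→Tran, Thu-PM→Tran, Fri-AM→Tran, Fri-PM→Johansson.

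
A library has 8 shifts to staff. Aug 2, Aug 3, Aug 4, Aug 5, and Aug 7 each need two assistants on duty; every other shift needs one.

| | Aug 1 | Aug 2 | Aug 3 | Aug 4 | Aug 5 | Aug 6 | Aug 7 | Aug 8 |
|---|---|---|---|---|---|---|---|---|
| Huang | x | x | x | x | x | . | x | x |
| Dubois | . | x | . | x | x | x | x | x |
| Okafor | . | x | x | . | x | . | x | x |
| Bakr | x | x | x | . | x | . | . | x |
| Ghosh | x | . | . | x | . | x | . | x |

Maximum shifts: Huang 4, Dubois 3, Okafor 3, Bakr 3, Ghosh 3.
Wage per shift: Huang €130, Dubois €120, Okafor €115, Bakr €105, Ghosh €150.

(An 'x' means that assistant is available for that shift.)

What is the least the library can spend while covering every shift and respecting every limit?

€1540

Picking the cheapest available assistant for each shift independently would cost €1475, but that ignores the shift limits.
An optimal schedule: Aug 1→Huang, Aug 2→Okafor+Bakr, Aug 3→Huang+Okafor, Aug 4→Huang+Dubois, Aug 5→Okafor+Bakr, Aug 6→Dubois, Aug 7→Huang+Dubois, Aug 8→Bakr.
Total: 130 + 115 + 105 + 130 + 115 + 130 + 120 + 115 + 105 + 120 + 130 + 120 + 105 = €1540.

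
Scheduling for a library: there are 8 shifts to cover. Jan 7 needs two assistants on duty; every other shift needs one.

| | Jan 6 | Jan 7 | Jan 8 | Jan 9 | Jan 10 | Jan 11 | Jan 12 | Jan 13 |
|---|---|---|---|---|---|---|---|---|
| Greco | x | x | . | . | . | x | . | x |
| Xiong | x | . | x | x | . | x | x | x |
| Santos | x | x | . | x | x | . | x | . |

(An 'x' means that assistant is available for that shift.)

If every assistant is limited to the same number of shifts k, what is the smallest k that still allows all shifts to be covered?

With 3 assistants and 9 worker-slots to fill, someone must work at least ⌈9/3⌉ = 3 shifts, so k ≥ 3.
k = 3 works: Jan 6→Santos, Jan 7→Greco+Santos, Jan 8→Xiong, Jan 9→Xiong, Jan 10→Santos, Jan 11→Greco, Jan 12→Xiong, Jan 13→Greco.
Loads: Greco 3, Xiong 3, Santos 3 — all ≤ 3.

3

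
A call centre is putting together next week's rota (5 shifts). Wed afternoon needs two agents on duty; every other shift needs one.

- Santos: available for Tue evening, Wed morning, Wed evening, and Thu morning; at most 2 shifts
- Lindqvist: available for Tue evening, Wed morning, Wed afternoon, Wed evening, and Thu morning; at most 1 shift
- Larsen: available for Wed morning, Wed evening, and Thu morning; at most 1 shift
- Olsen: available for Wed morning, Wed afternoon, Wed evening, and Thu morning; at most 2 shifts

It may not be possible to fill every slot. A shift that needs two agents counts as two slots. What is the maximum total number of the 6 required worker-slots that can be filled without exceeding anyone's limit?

Total capacity across all agents is 2+1+1+2 = 6, and 6 slots are needed, so at most 6 can be filled.
An assignment achieving 6: Tue evening→Santos, Wed morning→Santos, Wed afternoon→Lindqvist+Olsen, Wed evening→Larsen, Thu morning→Olsen.
Loads: Santos 2/2, Lindqvist 1/1, Larsen 1/1, Olsen 2/2.

6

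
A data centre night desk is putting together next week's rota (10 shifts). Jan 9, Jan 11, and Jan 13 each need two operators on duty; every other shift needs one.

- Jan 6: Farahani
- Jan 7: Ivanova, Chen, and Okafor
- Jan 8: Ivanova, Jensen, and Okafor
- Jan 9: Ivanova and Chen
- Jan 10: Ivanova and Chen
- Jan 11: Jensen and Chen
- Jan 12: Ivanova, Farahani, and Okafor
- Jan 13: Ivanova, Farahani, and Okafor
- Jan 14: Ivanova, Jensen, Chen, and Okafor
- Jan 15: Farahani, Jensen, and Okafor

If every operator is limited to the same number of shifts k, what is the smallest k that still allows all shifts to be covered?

3

With 5 operators and 13 worker-slots to fill, someone must work at least ⌈13/5⌉ = 3 shifts, so k ≥ 3.
k = 3 works: Jan 6→Farahani, Jan 7→Ivanova, Jan 8→Jensen, Jan 9→Ivanova+Chen, Jan 10→Ivanova, Jan 11→Jensen+Chen, Jan 12→Farahani, Jan 13→Farahani+Okafor, Jan 14→Chen, Jan 15→Jensen.
Loads: Ivanova 3, Farahani 3, Jensen 3, Chen 3, Okafor 1 — all ≤ 3.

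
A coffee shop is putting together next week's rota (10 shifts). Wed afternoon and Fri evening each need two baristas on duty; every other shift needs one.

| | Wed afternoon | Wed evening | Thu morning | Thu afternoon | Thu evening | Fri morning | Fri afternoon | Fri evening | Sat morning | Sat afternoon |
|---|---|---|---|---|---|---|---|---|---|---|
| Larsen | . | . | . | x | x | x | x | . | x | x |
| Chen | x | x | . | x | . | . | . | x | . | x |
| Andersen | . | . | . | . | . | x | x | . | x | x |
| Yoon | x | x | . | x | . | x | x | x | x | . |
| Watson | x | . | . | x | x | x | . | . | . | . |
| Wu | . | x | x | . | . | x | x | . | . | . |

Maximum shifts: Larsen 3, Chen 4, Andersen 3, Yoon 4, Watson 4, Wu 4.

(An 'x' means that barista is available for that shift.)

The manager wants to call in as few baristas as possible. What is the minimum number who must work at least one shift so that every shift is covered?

4

12 slots to fill and no one can take more than 4, so at least ⌈12/4⌉ = 3 baristas are needed.
Shifts {Thu morning, Thu evening, Fri evening} need 4 slots, but among the baristas available for them (Larsen, Chen, Yoon, Watson, and Wu) any 3 together supply at most 3. So 3 baristas are not enough.
Larsen, Chen, Yoon, and Wu alone can cover everything: Wed afternoon→Chen+Yoon, Wed evening→Chen, Thu morning→Wu, Thu afternoon→Chen, Thu evening→Larsen, Fri morning→Yoon, Fri afternoon→Yoon, Fri evening→Chen+Yoon, Sat morning→Larsen, Sat afternoon→Larsen.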